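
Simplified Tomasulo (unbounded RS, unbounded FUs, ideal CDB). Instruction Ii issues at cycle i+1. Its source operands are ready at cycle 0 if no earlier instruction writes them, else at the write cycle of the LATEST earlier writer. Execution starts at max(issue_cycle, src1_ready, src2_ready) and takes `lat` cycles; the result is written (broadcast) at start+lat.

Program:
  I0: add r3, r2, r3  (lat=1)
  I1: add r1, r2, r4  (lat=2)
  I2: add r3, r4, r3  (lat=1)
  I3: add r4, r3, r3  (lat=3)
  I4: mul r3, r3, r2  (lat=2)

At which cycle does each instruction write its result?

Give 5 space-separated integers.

I0 add r3: issue@1 deps=(None,None) exec_start@1 write@2
I1 add r1: issue@2 deps=(None,None) exec_start@2 write@4
I2 add r3: issue@3 deps=(None,0) exec_start@3 write@4
I3 add r4: issue@4 deps=(2,2) exec_start@4 write@7
I4 mul r3: issue@5 deps=(2,None) exec_start@5 write@7

Answer: 2 4 4 7 7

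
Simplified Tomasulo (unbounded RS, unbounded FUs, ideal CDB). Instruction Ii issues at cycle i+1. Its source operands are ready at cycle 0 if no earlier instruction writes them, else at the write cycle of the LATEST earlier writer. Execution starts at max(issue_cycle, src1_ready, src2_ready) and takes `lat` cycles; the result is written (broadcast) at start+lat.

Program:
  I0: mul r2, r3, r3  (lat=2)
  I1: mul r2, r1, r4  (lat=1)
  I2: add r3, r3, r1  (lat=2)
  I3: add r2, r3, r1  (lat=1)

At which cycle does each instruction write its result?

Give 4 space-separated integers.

Answer: 3 3 5 6

Derivation:
I0 mul r2: issue@1 deps=(None,None) exec_start@1 write@3
I1 mul r2: issue@2 deps=(None,None) exec_start@2 write@3
I2 add r3: issue@3 deps=(None,None) exec_start@3 write@5
I3 add r2: issue@4 deps=(2,None) exec_start@5 write@6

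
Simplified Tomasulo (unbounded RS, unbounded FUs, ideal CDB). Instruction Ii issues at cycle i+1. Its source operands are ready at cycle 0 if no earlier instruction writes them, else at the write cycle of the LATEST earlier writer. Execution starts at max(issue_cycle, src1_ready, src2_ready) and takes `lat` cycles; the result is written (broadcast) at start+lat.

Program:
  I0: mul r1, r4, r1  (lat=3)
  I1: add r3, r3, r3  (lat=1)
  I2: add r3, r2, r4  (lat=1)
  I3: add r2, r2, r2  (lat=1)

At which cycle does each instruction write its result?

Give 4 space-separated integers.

I0 mul r1: issue@1 deps=(None,None) exec_start@1 write@4
I1 add r3: issue@2 deps=(None,None) exec_start@2 write@3
I2 add r3: issue@3 deps=(None,None) exec_start@3 write@4
I3 add r2: issue@4 deps=(None,None) exec_start@4 write@5

Answer: 4 3 4 5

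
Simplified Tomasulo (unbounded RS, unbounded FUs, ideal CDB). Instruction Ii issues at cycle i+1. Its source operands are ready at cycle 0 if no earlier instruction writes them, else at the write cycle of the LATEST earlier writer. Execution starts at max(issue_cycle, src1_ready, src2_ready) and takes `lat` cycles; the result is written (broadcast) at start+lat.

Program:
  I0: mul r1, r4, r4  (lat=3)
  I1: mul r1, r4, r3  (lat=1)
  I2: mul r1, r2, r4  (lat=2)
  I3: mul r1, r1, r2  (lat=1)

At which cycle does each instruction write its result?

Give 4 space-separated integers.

Answer: 4 3 5 6

Derivation:
I0 mul r1: issue@1 deps=(None,None) exec_start@1 write@4
I1 mul r1: issue@2 deps=(None,None) exec_start@2 write@3
I2 mul r1: issue@3 deps=(None,None) exec_start@3 write@5
I3 mul r1: issue@4 deps=(2,None) exec_start@5 write@6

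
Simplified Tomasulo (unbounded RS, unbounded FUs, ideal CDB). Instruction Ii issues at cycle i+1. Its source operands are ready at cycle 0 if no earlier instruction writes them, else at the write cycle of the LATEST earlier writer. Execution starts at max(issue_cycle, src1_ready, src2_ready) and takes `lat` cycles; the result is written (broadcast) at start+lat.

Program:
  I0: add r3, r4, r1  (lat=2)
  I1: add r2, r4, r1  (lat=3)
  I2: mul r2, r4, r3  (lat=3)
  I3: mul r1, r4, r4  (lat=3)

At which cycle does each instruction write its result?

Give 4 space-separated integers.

Answer: 3 5 6 7

Derivation:
I0 add r3: issue@1 deps=(None,None) exec_start@1 write@3
I1 add r2: issue@2 deps=(None,None) exec_start@2 write@5
I2 mul r2: issue@3 deps=(None,0) exec_start@3 write@6
I3 mul r1: issue@4 deps=(None,None) exec_start@4 write@7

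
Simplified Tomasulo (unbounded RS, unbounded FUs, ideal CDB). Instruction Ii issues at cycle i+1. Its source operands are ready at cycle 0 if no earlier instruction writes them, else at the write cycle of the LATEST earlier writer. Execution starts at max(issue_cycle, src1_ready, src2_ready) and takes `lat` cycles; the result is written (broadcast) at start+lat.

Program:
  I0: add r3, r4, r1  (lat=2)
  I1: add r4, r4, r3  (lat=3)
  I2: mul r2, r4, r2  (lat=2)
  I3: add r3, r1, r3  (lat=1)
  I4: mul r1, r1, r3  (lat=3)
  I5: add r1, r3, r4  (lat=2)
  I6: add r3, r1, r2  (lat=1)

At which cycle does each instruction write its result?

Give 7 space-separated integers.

Answer: 3 6 8 5 8 8 9

Derivation:
I0 add r3: issue@1 deps=(None,None) exec_start@1 write@3
I1 add r4: issue@2 deps=(None,0) exec_start@3 write@6
I2 mul r2: issue@3 deps=(1,None) exec_start@6 write@8
I3 add r3: issue@4 deps=(None,0) exec_start@4 write@5
I4 mul r1: issue@5 deps=(None,3) exec_start@5 write@8
I5 add r1: issue@6 deps=(3,1) exec_start@6 write@8
I6 add r3: issue@7 deps=(5,2) exec_start@8 write@9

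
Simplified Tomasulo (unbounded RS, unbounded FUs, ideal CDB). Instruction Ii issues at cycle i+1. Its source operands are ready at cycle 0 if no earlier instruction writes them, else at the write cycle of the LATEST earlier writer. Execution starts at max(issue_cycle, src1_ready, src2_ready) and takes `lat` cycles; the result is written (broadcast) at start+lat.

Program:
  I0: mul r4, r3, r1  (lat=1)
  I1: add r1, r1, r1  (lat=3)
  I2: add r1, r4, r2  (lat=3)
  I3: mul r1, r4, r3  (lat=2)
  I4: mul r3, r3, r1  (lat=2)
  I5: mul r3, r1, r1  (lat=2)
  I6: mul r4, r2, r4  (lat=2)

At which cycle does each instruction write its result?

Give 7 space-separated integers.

Answer: 2 5 6 6 8 8 9

Derivation:
I0 mul r4: issue@1 deps=(None,None) exec_start@1 write@2
I1 add r1: issue@2 deps=(None,None) exec_start@2 write@5
I2 add r1: issue@3 deps=(0,None) exec_start@3 write@6
I3 mul r1: issue@4 deps=(0,None) exec_start@4 write@6
I4 mul r3: issue@5 deps=(None,3) exec_start@6 write@8
I5 mul r3: issue@6 deps=(3,3) exec_start@6 write@8
I6 mul r4: issue@7 deps=(None,0) exec_start@7 write@9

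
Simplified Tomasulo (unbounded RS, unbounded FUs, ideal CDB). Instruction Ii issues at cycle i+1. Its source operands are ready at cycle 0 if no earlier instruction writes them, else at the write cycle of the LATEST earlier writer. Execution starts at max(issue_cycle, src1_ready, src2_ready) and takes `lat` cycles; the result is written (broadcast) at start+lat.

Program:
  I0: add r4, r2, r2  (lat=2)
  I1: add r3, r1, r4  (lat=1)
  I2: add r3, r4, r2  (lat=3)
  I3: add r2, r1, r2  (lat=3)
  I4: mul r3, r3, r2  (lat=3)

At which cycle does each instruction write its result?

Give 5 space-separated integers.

Answer: 3 4 6 7 10

Derivation:
I0 add r4: issue@1 deps=(None,None) exec_start@1 write@3
I1 add r3: issue@2 deps=(None,0) exec_start@3 write@4
I2 add r3: issue@3 deps=(0,None) exec_start@3 write@6
I3 add r2: issue@4 deps=(None,None) exec_start@4 write@7
I4 mul r3: issue@5 deps=(2,3) exec_start@7 write@10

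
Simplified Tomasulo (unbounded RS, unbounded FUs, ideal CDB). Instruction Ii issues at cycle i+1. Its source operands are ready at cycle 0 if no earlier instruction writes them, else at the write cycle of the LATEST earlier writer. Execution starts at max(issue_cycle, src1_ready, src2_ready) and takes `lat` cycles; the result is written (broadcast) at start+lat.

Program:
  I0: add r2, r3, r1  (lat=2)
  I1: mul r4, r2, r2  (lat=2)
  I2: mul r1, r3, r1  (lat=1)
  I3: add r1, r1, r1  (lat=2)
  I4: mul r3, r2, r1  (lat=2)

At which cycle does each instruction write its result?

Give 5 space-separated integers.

Answer: 3 5 4 6 8

Derivation:
I0 add r2: issue@1 deps=(None,None) exec_start@1 write@3
I1 mul r4: issue@2 deps=(0,0) exec_start@3 write@5
I2 mul r1: issue@3 deps=(None,None) exec_start@3 write@4
I3 add r1: issue@4 deps=(2,2) exec_start@4 write@6
I4 mul r3: issue@5 deps=(0,3) exec_start@6 write@8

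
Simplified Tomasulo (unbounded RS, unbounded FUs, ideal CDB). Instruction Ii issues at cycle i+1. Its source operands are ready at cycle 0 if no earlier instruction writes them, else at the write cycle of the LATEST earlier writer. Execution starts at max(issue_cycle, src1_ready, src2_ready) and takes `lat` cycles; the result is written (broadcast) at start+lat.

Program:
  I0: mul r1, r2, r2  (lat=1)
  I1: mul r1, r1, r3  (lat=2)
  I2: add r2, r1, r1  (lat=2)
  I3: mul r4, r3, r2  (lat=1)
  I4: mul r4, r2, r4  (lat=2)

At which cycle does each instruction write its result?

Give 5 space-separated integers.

I0 mul r1: issue@1 deps=(None,None) exec_start@1 write@2
I1 mul r1: issue@2 deps=(0,None) exec_start@2 write@4
I2 add r2: issue@3 deps=(1,1) exec_start@4 write@6
I3 mul r4: issue@4 deps=(None,2) exec_start@6 write@7
I4 mul r4: issue@5 deps=(2,3) exec_start@7 write@9

Answer: 2 4 6 7 9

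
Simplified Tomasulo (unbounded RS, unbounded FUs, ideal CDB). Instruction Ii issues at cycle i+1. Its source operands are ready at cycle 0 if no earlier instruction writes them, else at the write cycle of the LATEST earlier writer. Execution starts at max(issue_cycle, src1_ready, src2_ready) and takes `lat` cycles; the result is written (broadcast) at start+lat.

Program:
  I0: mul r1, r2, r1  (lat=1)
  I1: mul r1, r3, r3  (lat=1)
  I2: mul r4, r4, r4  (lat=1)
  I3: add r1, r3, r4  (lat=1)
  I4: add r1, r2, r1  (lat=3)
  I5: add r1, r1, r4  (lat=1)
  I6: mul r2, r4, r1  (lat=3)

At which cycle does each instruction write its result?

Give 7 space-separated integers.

Answer: 2 3 4 5 8 9 12

Derivation:
I0 mul r1: issue@1 deps=(None,None) exec_start@1 write@2
I1 mul r1: issue@2 deps=(None,None) exec_start@2 write@3
I2 mul r4: issue@3 deps=(None,None) exec_start@3 write@4
I3 add r1: issue@4 deps=(None,2) exec_start@4 write@5
I4 add r1: issue@5 deps=(None,3) exec_start@5 write@8
I5 add r1: issue@6 deps=(4,2) exec_start@8 write@9
I6 mul r2: issue@7 deps=(2,5) exec_start@9 write@12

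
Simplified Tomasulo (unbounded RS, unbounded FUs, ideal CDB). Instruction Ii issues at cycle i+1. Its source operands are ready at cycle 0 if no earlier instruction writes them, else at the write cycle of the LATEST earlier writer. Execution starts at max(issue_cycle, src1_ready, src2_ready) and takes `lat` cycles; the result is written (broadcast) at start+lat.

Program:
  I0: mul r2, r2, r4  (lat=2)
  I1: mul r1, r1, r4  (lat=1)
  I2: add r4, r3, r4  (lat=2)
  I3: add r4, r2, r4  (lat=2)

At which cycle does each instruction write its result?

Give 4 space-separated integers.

Answer: 3 3 5 7

Derivation:
I0 mul r2: issue@1 deps=(None,None) exec_start@1 write@3
I1 mul r1: issue@2 deps=(None,None) exec_start@2 write@3
I2 add r4: issue@3 deps=(None,None) exec_start@3 write@5
I3 add r4: issue@4 deps=(0,2) exec_start@5 write@7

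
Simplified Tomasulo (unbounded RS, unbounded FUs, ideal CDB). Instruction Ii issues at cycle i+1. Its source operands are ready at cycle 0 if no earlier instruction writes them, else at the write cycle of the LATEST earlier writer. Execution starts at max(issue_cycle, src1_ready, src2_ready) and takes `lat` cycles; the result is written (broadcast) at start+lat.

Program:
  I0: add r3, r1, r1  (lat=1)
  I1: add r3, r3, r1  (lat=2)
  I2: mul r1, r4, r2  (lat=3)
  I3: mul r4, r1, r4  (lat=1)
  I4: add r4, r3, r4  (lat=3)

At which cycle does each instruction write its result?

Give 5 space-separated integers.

I0 add r3: issue@1 deps=(None,None) exec_start@1 write@2
I1 add r3: issue@2 deps=(0,None) exec_start@2 write@4
I2 mul r1: issue@3 deps=(None,None) exec_start@3 write@6
I3 mul r4: issue@4 deps=(2,None) exec_start@6 write@7
I4 add r4: issue@5 deps=(1,3) exec_start@7 write@10

Answer: 2 4 6 7 10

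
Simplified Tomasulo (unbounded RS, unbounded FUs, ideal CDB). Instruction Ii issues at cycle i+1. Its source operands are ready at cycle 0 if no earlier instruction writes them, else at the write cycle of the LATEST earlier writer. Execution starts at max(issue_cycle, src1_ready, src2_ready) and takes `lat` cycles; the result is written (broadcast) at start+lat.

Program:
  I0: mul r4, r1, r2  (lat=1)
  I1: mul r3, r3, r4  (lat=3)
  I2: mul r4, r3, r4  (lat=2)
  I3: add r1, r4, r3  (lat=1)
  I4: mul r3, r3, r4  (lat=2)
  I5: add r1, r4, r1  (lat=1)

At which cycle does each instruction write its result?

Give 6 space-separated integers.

Answer: 2 5 7 8 9 9

Derivation:
I0 mul r4: issue@1 deps=(None,None) exec_start@1 write@2
I1 mul r3: issue@2 deps=(None,0) exec_start@2 write@5
I2 mul r4: issue@3 deps=(1,0) exec_start@5 write@7
I3 add r1: issue@4 deps=(2,1) exec_start@7 write@8
I4 mul r3: issue@5 deps=(1,2) exec_start@7 write@9
I5 add r1: issue@6 deps=(2,3) exec_start@8 write@9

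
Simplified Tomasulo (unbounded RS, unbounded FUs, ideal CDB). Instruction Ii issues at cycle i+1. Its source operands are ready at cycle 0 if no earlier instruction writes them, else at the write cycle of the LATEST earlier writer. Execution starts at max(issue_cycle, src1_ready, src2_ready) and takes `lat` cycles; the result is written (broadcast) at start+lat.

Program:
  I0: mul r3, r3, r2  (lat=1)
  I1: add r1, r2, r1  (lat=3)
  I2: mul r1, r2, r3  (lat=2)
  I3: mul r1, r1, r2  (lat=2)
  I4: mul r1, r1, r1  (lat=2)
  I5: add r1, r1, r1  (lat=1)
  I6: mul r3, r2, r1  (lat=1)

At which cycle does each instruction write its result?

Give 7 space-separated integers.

Answer: 2 5 5 7 9 10 11

Derivation:
I0 mul r3: issue@1 deps=(None,None) exec_start@1 write@2
I1 add r1: issue@2 deps=(None,None) exec_start@2 write@5
I2 mul r1: issue@3 deps=(None,0) exec_start@3 write@5
I3 mul r1: issue@4 deps=(2,None) exec_start@5 write@7
I4 mul r1: issue@5 deps=(3,3) exec_start@7 write@9
I5 add r1: issue@6 deps=(4,4) exec_start@9 write@10
I6 mul r3: issue@7 deps=(None,5) exec_start@10 write@11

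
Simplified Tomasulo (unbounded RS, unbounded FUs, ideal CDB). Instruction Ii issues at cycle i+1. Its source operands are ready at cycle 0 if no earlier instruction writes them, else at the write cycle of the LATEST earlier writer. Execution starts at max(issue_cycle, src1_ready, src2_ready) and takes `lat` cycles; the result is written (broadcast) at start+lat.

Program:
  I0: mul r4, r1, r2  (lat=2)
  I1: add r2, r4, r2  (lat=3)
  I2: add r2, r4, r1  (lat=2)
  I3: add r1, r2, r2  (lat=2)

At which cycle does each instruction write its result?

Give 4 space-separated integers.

Answer: 3 6 5 7

Derivation:
I0 mul r4: issue@1 deps=(None,None) exec_start@1 write@3
I1 add r2: issue@2 deps=(0,None) exec_start@3 write@6
I2 add r2: issue@3 deps=(0,None) exec_start@3 write@5
I3 add r1: issue@4 deps=(2,2) exec_start@5 write@7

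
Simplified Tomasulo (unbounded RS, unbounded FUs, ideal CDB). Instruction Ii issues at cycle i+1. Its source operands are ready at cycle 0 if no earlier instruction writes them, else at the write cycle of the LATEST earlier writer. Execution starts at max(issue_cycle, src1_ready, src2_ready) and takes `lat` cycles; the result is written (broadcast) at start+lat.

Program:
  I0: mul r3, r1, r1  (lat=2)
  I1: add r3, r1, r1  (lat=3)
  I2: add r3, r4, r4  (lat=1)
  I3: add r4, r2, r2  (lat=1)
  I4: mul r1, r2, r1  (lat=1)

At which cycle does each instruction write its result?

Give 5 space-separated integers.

I0 mul r3: issue@1 deps=(None,None) exec_start@1 write@3
I1 add r3: issue@2 deps=(None,None) exec_start@2 write@5
I2 add r3: issue@3 deps=(None,None) exec_start@3 write@4
I3 add r4: issue@4 deps=(None,None) exec_start@4 write@5
I4 mul r1: issue@5 deps=(None,None) exec_start@5 write@6

Answer: 3 5 4 5 6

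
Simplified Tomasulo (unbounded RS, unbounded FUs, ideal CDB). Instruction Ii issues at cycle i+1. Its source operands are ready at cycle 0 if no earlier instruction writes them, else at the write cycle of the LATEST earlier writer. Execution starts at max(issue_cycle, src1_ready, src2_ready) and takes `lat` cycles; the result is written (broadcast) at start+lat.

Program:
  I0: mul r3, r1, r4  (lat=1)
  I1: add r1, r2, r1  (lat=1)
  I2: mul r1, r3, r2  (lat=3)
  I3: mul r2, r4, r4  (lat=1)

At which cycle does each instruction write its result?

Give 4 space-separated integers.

I0 mul r3: issue@1 deps=(None,None) exec_start@1 write@2
I1 add r1: issue@2 deps=(None,None) exec_start@2 write@3
I2 mul r1: issue@3 deps=(0,None) exec_start@3 write@6
I3 mul r2: issue@4 deps=(None,None) exec_start@4 write@5

Answer: 2 3 6 5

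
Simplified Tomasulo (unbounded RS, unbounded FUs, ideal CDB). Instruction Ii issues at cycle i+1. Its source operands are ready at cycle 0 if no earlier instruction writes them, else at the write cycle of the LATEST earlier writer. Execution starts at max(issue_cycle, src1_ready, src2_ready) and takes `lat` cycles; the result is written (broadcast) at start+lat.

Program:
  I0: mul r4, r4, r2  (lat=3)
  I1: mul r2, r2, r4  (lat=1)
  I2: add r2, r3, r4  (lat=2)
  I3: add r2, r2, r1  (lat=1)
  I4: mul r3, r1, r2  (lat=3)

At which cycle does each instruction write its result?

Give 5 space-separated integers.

Answer: 4 5 6 7 10

Derivation:
I0 mul r4: issue@1 deps=(None,None) exec_start@1 write@4
I1 mul r2: issue@2 deps=(None,0) exec_start@4 write@5
I2 add r2: issue@3 deps=(None,0) exec_start@4 write@6
I3 add r2: issue@4 deps=(2,None) exec_start@6 write@7
I4 mul r3: issue@5 deps=(None,3) exec_start@7 write@10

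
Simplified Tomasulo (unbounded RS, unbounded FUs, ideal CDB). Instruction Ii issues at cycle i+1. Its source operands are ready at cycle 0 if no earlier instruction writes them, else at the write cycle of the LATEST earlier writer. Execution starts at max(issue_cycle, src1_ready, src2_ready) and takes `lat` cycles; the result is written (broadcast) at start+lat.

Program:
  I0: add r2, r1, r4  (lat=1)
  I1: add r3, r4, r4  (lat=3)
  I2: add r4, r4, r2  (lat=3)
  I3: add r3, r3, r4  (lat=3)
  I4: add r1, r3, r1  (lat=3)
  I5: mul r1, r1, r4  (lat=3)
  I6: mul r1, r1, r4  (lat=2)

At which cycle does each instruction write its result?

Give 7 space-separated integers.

I0 add r2: issue@1 deps=(None,None) exec_start@1 write@2
I1 add r3: issue@2 deps=(None,None) exec_start@2 write@5
I2 add r4: issue@3 deps=(None,0) exec_start@3 write@6
I3 add r3: issue@4 deps=(1,2) exec_start@6 write@9
I4 add r1: issue@5 deps=(3,None) exec_start@9 write@12
I5 mul r1: issue@6 deps=(4,2) exec_start@12 write@15
I6 mul r1: issue@7 deps=(5,2) exec_start@15 write@17

Answer: 2 5 6 9 12 15 17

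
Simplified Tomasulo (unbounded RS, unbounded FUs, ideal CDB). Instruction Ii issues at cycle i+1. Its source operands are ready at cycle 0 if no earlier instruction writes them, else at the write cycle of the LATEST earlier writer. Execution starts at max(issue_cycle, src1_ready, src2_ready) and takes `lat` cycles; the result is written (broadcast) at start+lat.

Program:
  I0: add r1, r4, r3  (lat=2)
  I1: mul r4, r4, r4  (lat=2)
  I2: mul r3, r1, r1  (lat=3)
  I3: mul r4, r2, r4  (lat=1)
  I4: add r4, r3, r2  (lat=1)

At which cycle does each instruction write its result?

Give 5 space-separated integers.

I0 add r1: issue@1 deps=(None,None) exec_start@1 write@3
I1 mul r4: issue@2 deps=(None,None) exec_start@2 write@4
I2 mul r3: issue@3 deps=(0,0) exec_start@3 write@6
I3 mul r4: issue@4 deps=(None,1) exec_start@4 write@5
I4 add r4: issue@5 deps=(2,None) exec_start@6 write@7

Answer: 3 4 6 5 7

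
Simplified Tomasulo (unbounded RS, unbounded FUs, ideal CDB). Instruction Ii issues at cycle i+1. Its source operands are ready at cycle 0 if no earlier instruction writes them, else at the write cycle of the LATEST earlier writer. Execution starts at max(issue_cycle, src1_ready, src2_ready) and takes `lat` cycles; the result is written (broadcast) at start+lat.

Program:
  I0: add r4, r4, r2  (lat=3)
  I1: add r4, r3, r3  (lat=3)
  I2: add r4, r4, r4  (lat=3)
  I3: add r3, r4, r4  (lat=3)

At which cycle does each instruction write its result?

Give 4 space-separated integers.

Answer: 4 5 8 11

Derivation:
I0 add r4: issue@1 deps=(None,None) exec_start@1 write@4
I1 add r4: issue@2 deps=(None,None) exec_start@2 write@5
I2 add r4: issue@3 deps=(1,1) exec_start@5 write@8
I3 add r3: issue@4 deps=(2,2) exec_start@8 write@11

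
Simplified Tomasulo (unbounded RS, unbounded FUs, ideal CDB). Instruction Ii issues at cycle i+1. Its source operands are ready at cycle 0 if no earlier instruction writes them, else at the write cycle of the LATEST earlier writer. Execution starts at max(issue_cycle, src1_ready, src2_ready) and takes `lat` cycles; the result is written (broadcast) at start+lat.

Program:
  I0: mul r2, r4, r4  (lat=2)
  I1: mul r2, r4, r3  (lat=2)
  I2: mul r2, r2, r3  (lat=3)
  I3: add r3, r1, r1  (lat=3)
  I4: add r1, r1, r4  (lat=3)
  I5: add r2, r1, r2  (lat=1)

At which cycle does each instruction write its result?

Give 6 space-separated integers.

I0 mul r2: issue@1 deps=(None,None) exec_start@1 write@3
I1 mul r2: issue@2 deps=(None,None) exec_start@2 write@4
I2 mul r2: issue@3 deps=(1,None) exec_start@4 write@7
I3 add r3: issue@4 deps=(None,None) exec_start@4 write@7
I4 add r1: issue@5 deps=(None,None) exec_start@5 write@8
I5 add r2: issue@6 deps=(4,2) exec_start@8 write@9

Answer: 3 4 7 7 8 9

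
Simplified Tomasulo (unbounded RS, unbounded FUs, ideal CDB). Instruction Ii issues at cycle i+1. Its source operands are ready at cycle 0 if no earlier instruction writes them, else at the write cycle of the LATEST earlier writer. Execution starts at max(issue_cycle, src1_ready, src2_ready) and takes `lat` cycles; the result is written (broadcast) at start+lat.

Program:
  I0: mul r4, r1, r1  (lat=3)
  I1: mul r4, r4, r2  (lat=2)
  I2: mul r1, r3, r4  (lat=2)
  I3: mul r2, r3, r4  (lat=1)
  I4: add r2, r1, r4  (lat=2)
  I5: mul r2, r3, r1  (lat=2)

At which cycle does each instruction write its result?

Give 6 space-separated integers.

Answer: 4 6 8 7 10 10

Derivation:
I0 mul r4: issue@1 deps=(None,None) exec_start@1 write@4
I1 mul r4: issue@2 deps=(0,None) exec_start@4 write@6
I2 mul r1: issue@3 deps=(None,1) exec_start@6 write@8
I3 mul r2: issue@4 deps=(None,1) exec_start@6 write@7
I4 add r2: issue@5 deps=(2,1) exec_start@8 write@10
I5 mul r2: issue@6 deps=(None,2) exec_start@8 write@10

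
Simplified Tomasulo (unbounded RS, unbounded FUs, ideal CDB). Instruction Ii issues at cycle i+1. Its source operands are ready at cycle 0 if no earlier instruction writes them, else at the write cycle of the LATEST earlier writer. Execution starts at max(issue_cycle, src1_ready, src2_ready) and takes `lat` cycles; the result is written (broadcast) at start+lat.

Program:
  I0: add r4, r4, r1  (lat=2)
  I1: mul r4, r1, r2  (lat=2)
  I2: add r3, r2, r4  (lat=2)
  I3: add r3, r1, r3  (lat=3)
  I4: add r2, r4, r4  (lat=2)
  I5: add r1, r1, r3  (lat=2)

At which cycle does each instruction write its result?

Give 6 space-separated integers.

Answer: 3 4 6 9 7 11

Derivation:
I0 add r4: issue@1 deps=(None,None) exec_start@1 write@3
I1 mul r4: issue@2 deps=(None,None) exec_start@2 write@4
I2 add r3: issue@3 deps=(None,1) exec_start@4 write@6
I3 add r3: issue@4 deps=(None,2) exec_start@6 write@9
I4 add r2: issue@5 deps=(1,1) exec_start@5 write@7
I5 add r1: issue@6 deps=(None,3) exec_start@9 write@11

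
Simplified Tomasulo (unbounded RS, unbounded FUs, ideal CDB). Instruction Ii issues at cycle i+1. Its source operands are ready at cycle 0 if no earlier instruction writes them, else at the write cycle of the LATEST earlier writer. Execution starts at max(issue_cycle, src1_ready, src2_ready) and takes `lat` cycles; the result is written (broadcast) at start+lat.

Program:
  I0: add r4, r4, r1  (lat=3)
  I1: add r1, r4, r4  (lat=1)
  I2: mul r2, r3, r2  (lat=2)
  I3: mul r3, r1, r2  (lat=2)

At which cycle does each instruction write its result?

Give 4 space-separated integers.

Answer: 4 5 5 7

Derivation:
I0 add r4: issue@1 deps=(None,None) exec_start@1 write@4
I1 add r1: issue@2 deps=(0,0) exec_start@4 write@5
I2 mul r2: issue@3 deps=(None,None) exec_start@3 write@5
I3 mul r3: issue@4 deps=(1,2) exec_start@5 write@7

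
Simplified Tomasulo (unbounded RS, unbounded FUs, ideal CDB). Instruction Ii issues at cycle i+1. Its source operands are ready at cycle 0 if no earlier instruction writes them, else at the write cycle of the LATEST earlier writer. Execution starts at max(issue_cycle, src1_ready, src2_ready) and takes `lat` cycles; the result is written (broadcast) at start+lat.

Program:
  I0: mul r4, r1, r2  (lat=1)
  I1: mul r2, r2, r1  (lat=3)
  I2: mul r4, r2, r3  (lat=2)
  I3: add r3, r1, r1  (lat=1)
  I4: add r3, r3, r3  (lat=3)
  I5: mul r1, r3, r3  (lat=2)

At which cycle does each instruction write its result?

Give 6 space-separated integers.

Answer: 2 5 7 5 8 10

Derivation:
I0 mul r4: issue@1 deps=(None,None) exec_start@1 write@2
I1 mul r2: issue@2 deps=(None,None) exec_start@2 write@5
I2 mul r4: issue@3 deps=(1,None) exec_start@5 write@7
I3 add r3: issue@4 deps=(None,None) exec_start@4 write@5
I4 add r3: issue@5 deps=(3,3) exec_start@5 write@8
I5 mul r1: issue@6 deps=(4,4) exec_start@8 write@10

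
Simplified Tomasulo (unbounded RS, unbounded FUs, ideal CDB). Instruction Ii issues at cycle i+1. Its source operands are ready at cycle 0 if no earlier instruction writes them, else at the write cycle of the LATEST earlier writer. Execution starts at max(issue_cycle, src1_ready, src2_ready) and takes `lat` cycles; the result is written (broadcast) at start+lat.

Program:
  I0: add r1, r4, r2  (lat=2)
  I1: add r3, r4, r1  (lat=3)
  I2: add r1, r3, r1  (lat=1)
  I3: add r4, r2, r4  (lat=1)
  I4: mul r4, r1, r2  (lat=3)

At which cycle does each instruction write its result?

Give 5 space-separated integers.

I0 add r1: issue@1 deps=(None,None) exec_start@1 write@3
I1 add r3: issue@2 deps=(None,0) exec_start@3 write@6
I2 add r1: issue@3 deps=(1,0) exec_start@6 write@7
I3 add r4: issue@4 deps=(None,None) exec_start@4 write@5
I4 mul r4: issue@5 deps=(2,None) exec_start@7 write@10

Answer: 3 6 7 5 10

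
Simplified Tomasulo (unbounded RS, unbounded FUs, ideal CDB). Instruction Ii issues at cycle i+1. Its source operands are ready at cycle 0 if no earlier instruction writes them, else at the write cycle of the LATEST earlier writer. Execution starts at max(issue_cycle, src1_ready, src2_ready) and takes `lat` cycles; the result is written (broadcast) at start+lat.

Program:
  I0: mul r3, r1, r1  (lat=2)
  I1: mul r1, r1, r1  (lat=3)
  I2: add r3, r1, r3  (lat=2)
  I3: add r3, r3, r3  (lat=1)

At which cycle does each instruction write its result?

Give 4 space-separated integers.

Answer: 3 5 7 8

Derivation:
I0 mul r3: issue@1 deps=(None,None) exec_start@1 write@3
I1 mul r1: issue@2 deps=(None,None) exec_start@2 write@5
I2 add r3: issue@3 deps=(1,0) exec_start@5 write@7
I3 add r3: issue@4 deps=(2,2) exec_start@7 write@8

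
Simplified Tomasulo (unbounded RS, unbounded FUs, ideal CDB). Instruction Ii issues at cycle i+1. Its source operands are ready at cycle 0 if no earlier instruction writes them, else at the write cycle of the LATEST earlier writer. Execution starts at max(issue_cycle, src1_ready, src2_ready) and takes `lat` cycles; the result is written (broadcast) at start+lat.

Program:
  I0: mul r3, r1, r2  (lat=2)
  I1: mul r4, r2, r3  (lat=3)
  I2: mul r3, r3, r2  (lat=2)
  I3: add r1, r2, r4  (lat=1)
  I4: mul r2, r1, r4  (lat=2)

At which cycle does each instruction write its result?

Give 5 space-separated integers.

Answer: 3 6 5 7 9

Derivation:
I0 mul r3: issue@1 deps=(None,None) exec_start@1 write@3
I1 mul r4: issue@2 deps=(None,0) exec_start@3 write@6
I2 mul r3: issue@3 deps=(0,None) exec_start@3 write@5
I3 add r1: issue@4 deps=(None,1) exec_start@6 write@7
I4 mul r2: issue@5 deps=(3,1) exec_start@7 write@9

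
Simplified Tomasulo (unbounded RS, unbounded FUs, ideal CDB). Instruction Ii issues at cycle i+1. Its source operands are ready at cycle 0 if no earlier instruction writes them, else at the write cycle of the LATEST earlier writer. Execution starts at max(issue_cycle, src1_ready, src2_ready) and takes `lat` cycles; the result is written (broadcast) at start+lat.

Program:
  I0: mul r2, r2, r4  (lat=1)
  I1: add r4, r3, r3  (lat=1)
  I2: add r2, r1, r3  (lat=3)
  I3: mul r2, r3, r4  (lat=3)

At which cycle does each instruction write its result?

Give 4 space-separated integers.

Answer: 2 3 6 7

Derivation:
I0 mul r2: issue@1 deps=(None,None) exec_start@1 write@2
I1 add r4: issue@2 deps=(None,None) exec_start@2 write@3
I2 add r2: issue@3 deps=(None,None) exec_start@3 write@6
I3 mul r2: issue@4 deps=(None,1) exec_start@4 write@7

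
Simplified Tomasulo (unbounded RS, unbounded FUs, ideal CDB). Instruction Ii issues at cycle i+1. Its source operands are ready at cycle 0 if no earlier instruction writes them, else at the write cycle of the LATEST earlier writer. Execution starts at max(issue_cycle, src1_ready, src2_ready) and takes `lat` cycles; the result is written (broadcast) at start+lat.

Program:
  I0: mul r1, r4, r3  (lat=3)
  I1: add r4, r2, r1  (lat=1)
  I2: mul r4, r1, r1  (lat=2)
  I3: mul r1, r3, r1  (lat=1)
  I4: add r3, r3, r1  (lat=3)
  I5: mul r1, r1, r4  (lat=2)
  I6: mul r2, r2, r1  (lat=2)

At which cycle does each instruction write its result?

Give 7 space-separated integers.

I0 mul r1: issue@1 deps=(None,None) exec_start@1 write@4
I1 add r4: issue@2 deps=(None,0) exec_start@4 write@5
I2 mul r4: issue@3 deps=(0,0) exec_start@4 write@6
I3 mul r1: issue@4 deps=(None,0) exec_start@4 write@5
I4 add r3: issue@5 deps=(None,3) exec_start@5 write@8
I5 mul r1: issue@6 deps=(3,2) exec_start@6 write@8
I6 mul r2: issue@7 deps=(None,5) exec_start@8 write@10

Answer: 4 5 6 5 8 8 10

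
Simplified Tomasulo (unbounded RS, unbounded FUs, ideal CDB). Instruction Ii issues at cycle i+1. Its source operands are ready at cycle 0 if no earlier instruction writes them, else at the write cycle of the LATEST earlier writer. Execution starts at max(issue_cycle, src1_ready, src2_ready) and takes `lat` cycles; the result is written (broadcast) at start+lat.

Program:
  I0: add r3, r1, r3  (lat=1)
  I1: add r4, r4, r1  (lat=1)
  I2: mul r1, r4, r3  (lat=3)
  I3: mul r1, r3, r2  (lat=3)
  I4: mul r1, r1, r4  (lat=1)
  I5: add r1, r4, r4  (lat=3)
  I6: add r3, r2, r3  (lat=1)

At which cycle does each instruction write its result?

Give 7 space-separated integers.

I0 add r3: issue@1 deps=(None,None) exec_start@1 write@2
I1 add r4: issue@2 deps=(None,None) exec_start@2 write@3
I2 mul r1: issue@3 deps=(1,0) exec_start@3 write@6
I3 mul r1: issue@4 deps=(0,None) exec_start@4 write@7
I4 mul r1: issue@5 deps=(3,1) exec_start@7 write@8
I5 add r1: issue@6 deps=(1,1) exec_start@6 write@9
I6 add r3: issue@7 deps=(None,0) exec_start@7 write@8

Answer: 2 3 6 7 8 9 8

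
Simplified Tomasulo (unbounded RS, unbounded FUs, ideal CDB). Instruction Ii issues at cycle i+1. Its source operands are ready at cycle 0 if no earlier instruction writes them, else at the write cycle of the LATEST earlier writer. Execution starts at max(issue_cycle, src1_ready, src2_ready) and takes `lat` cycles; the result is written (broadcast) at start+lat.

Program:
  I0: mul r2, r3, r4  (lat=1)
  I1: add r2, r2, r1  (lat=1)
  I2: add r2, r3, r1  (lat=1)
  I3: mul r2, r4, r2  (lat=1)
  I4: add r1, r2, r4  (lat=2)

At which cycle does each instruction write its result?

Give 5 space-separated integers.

I0 mul r2: issue@1 deps=(None,None) exec_start@1 write@2
I1 add r2: issue@2 deps=(0,None) exec_start@2 write@3
I2 add r2: issue@3 deps=(None,None) exec_start@3 write@4
I3 mul r2: issue@4 deps=(None,2) exec_start@4 write@5
I4 add r1: issue@5 deps=(3,None) exec_start@5 write@7

Answer: 2 3 4 5 7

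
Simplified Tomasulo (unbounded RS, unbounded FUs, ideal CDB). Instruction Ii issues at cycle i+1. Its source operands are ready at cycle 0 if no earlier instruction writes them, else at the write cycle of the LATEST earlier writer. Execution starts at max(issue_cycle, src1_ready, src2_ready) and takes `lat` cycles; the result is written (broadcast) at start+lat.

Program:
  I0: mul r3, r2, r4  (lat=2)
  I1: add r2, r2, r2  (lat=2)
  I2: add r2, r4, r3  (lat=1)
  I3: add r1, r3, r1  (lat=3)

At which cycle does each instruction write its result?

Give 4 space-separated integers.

I0 mul r3: issue@1 deps=(None,None) exec_start@1 write@3
I1 add r2: issue@2 deps=(None,None) exec_start@2 write@4
I2 add r2: issue@3 deps=(None,0) exec_start@3 write@4
I3 add r1: issue@4 deps=(0,None) exec_start@4 write@7

Answer: 3 4 4 7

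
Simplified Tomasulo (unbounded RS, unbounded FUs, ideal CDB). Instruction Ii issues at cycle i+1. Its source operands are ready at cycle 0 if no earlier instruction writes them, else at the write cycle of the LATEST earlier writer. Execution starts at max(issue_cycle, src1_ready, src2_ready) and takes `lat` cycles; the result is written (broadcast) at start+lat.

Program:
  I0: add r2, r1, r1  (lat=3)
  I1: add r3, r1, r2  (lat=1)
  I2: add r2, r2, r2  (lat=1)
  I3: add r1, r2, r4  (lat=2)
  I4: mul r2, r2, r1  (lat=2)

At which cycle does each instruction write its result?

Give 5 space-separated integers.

I0 add r2: issue@1 deps=(None,None) exec_start@1 write@4
I1 add r3: issue@2 deps=(None,0) exec_start@4 write@5
I2 add r2: issue@3 deps=(0,0) exec_start@4 write@5
I3 add r1: issue@4 deps=(2,None) exec_start@5 write@7
I4 mul r2: issue@5 deps=(2,3) exec_start@7 write@9

Answer: 4 5 5 7 9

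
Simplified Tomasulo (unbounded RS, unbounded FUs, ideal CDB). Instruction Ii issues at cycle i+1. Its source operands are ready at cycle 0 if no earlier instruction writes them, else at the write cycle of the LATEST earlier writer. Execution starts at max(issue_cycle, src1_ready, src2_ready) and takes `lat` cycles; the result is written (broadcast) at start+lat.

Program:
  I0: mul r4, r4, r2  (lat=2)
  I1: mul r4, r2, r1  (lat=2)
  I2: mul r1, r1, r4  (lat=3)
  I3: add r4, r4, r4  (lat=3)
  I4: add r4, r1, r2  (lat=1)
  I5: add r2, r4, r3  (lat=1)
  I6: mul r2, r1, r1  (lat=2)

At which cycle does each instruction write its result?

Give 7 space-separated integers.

Answer: 3 4 7 7 8 9 9

Derivation:
I0 mul r4: issue@1 deps=(None,None) exec_start@1 write@3
I1 mul r4: issue@2 deps=(None,None) exec_start@2 write@4
I2 mul r1: issue@3 deps=(None,1) exec_start@4 write@7
I3 add r4: issue@4 deps=(1,1) exec_start@4 write@7
I4 add r4: issue@5 deps=(2,None) exec_start@7 write@8
I5 add r2: issue@6 deps=(4,None) exec_start@8 write@9
I6 mul r2: issue@7 deps=(2,2) exec_start@7 write@9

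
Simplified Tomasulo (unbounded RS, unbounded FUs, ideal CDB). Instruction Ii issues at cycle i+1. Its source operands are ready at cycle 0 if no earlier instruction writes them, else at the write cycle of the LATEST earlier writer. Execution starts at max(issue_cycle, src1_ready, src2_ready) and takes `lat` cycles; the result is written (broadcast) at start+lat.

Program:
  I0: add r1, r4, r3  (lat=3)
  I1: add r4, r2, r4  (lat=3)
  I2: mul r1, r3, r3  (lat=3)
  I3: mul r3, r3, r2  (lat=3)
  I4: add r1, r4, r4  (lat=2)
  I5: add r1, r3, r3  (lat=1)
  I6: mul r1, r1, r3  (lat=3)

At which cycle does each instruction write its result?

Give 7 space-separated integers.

Answer: 4 5 6 7 7 8 11

Derivation:
I0 add r1: issue@1 deps=(None,None) exec_start@1 write@4
I1 add r4: issue@2 deps=(None,None) exec_start@2 write@5
I2 mul r1: issue@3 deps=(None,None) exec_start@3 write@6
I3 mul r3: issue@4 deps=(None,None) exec_start@4 write@7
I4 add r1: issue@5 deps=(1,1) exec_start@5 write@7
I5 add r1: issue@6 deps=(3,3) exec_start@7 write@8
I6 mul r1: issue@7 deps=(5,3) exec_start@8 write@11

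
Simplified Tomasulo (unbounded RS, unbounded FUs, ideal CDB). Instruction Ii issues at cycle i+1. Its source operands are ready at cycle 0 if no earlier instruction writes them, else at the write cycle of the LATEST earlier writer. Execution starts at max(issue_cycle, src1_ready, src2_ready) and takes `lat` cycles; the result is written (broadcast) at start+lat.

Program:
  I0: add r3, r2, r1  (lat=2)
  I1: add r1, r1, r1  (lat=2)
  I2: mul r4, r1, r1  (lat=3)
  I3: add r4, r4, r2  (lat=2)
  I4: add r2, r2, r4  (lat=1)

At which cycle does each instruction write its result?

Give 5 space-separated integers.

Answer: 3 4 7 9 10

Derivation:
I0 add r3: issue@1 deps=(None,None) exec_start@1 write@3
I1 add r1: issue@2 deps=(None,None) exec_start@2 write@4
I2 mul r4: issue@3 deps=(1,1) exec_start@4 write@7
I3 add r4: issue@4 deps=(2,None) exec_start@7 write@9
I4 add r2: issue@5 deps=(None,3) exec_start@9 write@10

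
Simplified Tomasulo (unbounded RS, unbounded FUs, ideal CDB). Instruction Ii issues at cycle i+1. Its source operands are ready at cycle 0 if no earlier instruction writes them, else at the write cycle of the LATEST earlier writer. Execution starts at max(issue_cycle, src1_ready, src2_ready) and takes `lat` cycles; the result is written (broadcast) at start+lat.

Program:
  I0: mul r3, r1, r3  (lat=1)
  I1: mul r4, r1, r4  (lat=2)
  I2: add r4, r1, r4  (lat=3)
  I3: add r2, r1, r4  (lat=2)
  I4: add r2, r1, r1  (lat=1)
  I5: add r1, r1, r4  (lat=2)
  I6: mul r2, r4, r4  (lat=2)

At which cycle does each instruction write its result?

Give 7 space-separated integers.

I0 mul r3: issue@1 deps=(None,None) exec_start@1 write@2
I1 mul r4: issue@2 deps=(None,None) exec_start@2 write@4
I2 add r4: issue@3 deps=(None,1) exec_start@4 write@7
I3 add r2: issue@4 deps=(None,2) exec_start@7 write@9
I4 add r2: issue@5 deps=(None,None) exec_start@5 write@6
I5 add r1: issue@6 deps=(None,2) exec_start@7 write@9
I6 mul r2: issue@7 deps=(2,2) exec_start@7 write@9

Answer: 2 4 7 9 6 9 9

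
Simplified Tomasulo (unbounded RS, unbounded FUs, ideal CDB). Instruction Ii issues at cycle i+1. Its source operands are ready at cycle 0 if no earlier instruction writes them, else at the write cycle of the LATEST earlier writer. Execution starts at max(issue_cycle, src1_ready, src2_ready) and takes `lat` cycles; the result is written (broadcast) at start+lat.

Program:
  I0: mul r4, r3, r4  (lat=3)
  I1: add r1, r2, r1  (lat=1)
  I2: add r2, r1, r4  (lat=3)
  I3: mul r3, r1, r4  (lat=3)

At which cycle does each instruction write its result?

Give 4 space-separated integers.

Answer: 4 3 7 7

Derivation:
I0 mul r4: issue@1 deps=(None,None) exec_start@1 write@4
I1 add r1: issue@2 deps=(None,None) exec_start@2 write@3
I2 add r2: issue@3 deps=(1,0) exec_start@4 write@7
I3 mul r3: issue@4 deps=(1,0) exec_start@4 write@7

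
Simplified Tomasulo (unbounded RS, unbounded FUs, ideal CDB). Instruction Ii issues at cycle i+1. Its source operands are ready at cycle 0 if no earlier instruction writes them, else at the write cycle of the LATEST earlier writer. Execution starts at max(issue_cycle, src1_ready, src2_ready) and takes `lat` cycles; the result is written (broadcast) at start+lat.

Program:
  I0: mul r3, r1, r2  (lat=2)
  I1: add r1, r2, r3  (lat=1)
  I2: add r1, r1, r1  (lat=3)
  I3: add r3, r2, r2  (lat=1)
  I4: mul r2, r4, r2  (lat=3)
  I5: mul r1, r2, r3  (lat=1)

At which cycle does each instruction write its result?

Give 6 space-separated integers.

I0 mul r3: issue@1 deps=(None,None) exec_start@1 write@3
I1 add r1: issue@2 deps=(None,0) exec_start@3 write@4
I2 add r1: issue@3 deps=(1,1) exec_start@4 write@7
I3 add r3: issue@4 deps=(None,None) exec_start@4 write@5
I4 mul r2: issue@5 deps=(None,None) exec_start@5 write@8
I5 mul r1: issue@6 deps=(4,3) exec_start@8 write@9

Answer: 3 4 7 5 8 9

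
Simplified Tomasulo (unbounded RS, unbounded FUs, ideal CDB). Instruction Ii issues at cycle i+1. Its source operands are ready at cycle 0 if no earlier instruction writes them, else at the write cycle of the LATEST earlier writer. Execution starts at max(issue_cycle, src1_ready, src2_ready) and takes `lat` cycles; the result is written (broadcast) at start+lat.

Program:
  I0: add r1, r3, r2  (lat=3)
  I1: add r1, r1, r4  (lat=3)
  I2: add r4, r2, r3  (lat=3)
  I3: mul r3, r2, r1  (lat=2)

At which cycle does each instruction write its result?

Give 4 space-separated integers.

I0 add r1: issue@1 deps=(None,None) exec_start@1 write@4
I1 add r1: issue@2 deps=(0,None) exec_start@4 write@7
I2 add r4: issue@3 deps=(None,None) exec_start@3 write@6
I3 mul r3: issue@4 deps=(None,1) exec_start@7 write@9

Answer: 4 7 6 9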